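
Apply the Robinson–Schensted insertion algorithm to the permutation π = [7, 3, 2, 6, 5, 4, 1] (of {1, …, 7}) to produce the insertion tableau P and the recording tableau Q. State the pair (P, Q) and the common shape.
P = [1, 4] / [2, 5] / [3] / [6] / [7];  Q = [1, 4] / [2, 5] / [3] / [6] / [7];  common shape = (2, 2, 1, 1, 1)

Row-insert the values π_1, π_2, … into P one at a time, bumping the leftmost entry strictly greater than the inserted value down to the next row. The recording tableau Q records, in position (i, j), the step at which that cell was added to P.
  Insert 7 (step 1): P = [7];  Q = [1]
  Insert 3 (step 2): P = [3] / [7];  Q = [1] / [2]
  Insert 2 (step 3): P = [2] / [3] / [7];  Q = [1] / [2] / [3]
  Insert 6 (step 4): P = [2, 6] / [3] / [7];  Q = [1, 4] / [2] / [3]
  Insert 5 (step 5): P = [2, 5] / [3, 6] / [7];  Q = [1, 4] / [2, 5] / [3]
  Insert 4 (step 6): P = [2, 4] / [3, 5] / [6] / [7];  Q = [1, 4] / [2, 5] / [3] / [6]
  Insert 1 (step 7): P = [1, 4] / [2, 5] / [3] / [6] / [7];  Q = [1, 4] / [2, 5] / [3] / [6] / [7]
Final shape: (2, 2, 1, 1, 1).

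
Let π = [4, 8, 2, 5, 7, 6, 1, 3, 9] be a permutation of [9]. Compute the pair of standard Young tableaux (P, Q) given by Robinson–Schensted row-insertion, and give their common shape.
P = [1, 3, 6, 9] / [2, 5] / [4, 7] / [8];  Q = [1, 2, 5, 9] / [3, 4] / [6, 8] / [7];  common shape = (4, 2, 2, 1)

Row-insert the values π_1, π_2, … into P one at a time, bumping the leftmost entry strictly greater than the inserted value down to the next row. The recording tableau Q records, in position (i, j), the step at which that cell was added to P.
  Insert 4 (step 1): P = [4];  Q = [1]
  Insert 8 (step 2): P = [4, 8];  Q = [1, 2]
  Insert 2 (step 3): P = [2, 8] / [4];  Q = [1, 2] / [3]
  Insert 5 (step 4): P = [2, 5] / [4, 8];  Q = [1, 2] / [3, 4]
  Insert 7 (step 5): P = [2, 5, 7] / [4, 8];  Q = [1, 2, 5] / [3, 4]
  Insert 6 (step 6): P = [2, 5, 6] / [4, 7] / [8];  Q = [1, 2, 5] / [3, 4] / [6]
  Insert 1 (step 7): P = [1, 5, 6] / [2, 7] / [4] / [8];  Q = [1, 2, 5] / [3, 4] / [6] / [7]
  Insert 3 (step 8): P = [1, 3, 6] / [2, 5] / [4, 7] / [8];  Q = [1, 2, 5] / [3, 4] / [6, 8] / [7]
  Insert 9 (step 9): P = [1, 3, 6, 9] / [2, 5] / [4, 7] / [8];  Q = [1, 2, 5, 9] / [3, 4] / [6, 8] / [7]
Final shape: (4, 2, 2, 1).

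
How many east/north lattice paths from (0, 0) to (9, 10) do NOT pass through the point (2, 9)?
Number of paths = 91938

Total paths from (0, 0) to (9, 10): C(19, 9) = 92378. Paths through (2, 9): (paths (0, 0) → (2, 9)) × (paths (2, 9) → (9, 10)) = C(11, 2) · C(8, 7) = 55 · 8 = 440. Avoidance count = 92378 − 440 = 91938.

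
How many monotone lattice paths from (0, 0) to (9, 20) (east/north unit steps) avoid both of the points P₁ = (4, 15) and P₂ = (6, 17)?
Number of paths = 7484433

Inclusion–exclusion. Total paths: C(29, 9) = 10015005. Through P₁: C(19, 4)·C(10, 5) = 976752. Through P₂: C(23, 6)·C(6, 3) = 2018940. Since P₁ is strictly southwest of P₂, a monotone path through both must visit P₁ then P₂; paths through both = C(19, 4)·C(4, 2)·C(6, 3) = 465120. Avoid both = 10015005 − 976752 − 2018940 + 465120 = 7484433.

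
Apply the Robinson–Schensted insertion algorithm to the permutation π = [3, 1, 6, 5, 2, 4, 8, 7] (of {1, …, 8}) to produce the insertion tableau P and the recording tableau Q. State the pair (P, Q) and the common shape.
P = [1, 2, 4, 7] / [3, 5, 8] / [6];  Q = [1, 3, 6, 7] / [2, 4, 8] / [5];  common shape = (4, 3, 1)

Row-insert the values π_1, π_2, … into P one at a time, bumping the leftmost entry strictly greater than the inserted value down to the next row. The recording tableau Q records, in position (i, j), the step at which that cell was added to P.
  Insert 3 (step 1): P = [3];  Q = [1]
  Insert 1 (step 2): P = [1] / [3];  Q = [1] / [2]
  Insert 6 (step 3): P = [1, 6] / [3];  Q = [1, 3] / [2]
  Insert 5 (step 4): P = [1, 5] / [3, 6];  Q = [1, 3] / [2, 4]
  Insert 2 (step 5): P = [1, 2] / [3, 5] / [6];  Q = [1, 3] / [2, 4] / [5]
  Insert 4 (step 6): P = [1, 2, 4] / [3, 5] / [6];  Q = [1, 3, 6] / [2, 4] / [5]
  Insert 8 (step 7): P = [1, 2, 4, 8] / [3, 5] / [6];  Q = [1, 3, 6, 7] / [2, 4] / [5]
  Insert 7 (step 8): P = [1, 2, 4, 7] / [3, 5, 8] / [6];  Q = [1, 3, 6, 7] / [2, 4, 8] / [5]
Final shape: (4, 3, 1).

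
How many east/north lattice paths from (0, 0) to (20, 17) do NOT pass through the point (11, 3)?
Number of paths = 15607911550

Total paths from (0, 0) to (20, 17): C(37, 20) = 15905368710. Paths through (11, 3): (paths (0, 0) → (11, 3)) × (paths (11, 3) → (20, 17)) = C(14, 11) · C(23, 9) = 364 · 817190 = 297457160. Avoidance count = 15905368710 − 297457160 = 15607911550.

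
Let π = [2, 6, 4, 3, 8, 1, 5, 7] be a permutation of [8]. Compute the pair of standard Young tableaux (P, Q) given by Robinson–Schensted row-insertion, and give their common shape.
P = [1, 3, 5, 7] / [2, 8] / [4] / [6];  Q = [1, 2, 5, 8] / [3, 7] / [4] / [6];  common shape = (4, 2, 1, 1)

Row-insert the values π_1, π_2, … into P one at a time, bumping the leftmost entry strictly greater than the inserted value down to the next row. The recording tableau Q records, in position (i, j), the step at which that cell was added to P.
  Insert 2 (step 1): P = [2];  Q = [1]
  Insert 6 (step 2): P = [2, 6];  Q = [1, 2]
  Insert 4 (step 3): P = [2, 4] / [6];  Q = [1, 2] / [3]
  Insert 3 (step 4): P = [2, 3] / [4] / [6];  Q = [1, 2] / [3] / [4]
  Insert 8 (step 5): P = [2, 3, 8] / [4] / [6];  Q = [1, 2, 5] / [3] / [4]
  Insert 1 (step 6): P = [1, 3, 8] / [2] / [4] / [6];  Q = [1, 2, 5] / [3] / [4] / [6]
  Insert 5 (step 7): P = [1, 3, 5] / [2, 8] / [4] / [6];  Q = [1, 2, 5] / [3, 7] / [4] / [6]
  Insert 7 (step 8): P = [1, 3, 5, 7] / [2, 8] / [4] / [6];  Q = [1, 2, 5, 8] / [3, 7] / [4] / [6]
Final shape: (4, 2, 1, 1).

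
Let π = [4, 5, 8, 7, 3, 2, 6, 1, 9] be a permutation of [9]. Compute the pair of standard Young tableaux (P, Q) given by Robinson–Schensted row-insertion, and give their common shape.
P = [1, 5, 6, 9] / [2, 7] / [3] / [4] / [8];  Q = [1, 2, 3, 9] / [4, 7] / [5] / [6] / [8];  common shape = (4, 2, 1, 1, 1)

Row-insert the values π_1, π_2, … into P one at a time, bumping the leftmost entry strictly greater than the inserted value down to the next row. The recording tableau Q records, in position (i, j), the step at which that cell was added to P.
  Insert 4 (step 1): P = [4];  Q = [1]
  Insert 5 (step 2): P = [4, 5];  Q = [1, 2]
  Insert 8 (step 3): P = [4, 5, 8];  Q = [1, 2, 3]
  Insert 7 (step 4): P = [4, 5, 7] / [8];  Q = [1, 2, 3] / [4]
  Insert 3 (step 5): P = [3, 5, 7] / [4] / [8];  Q = [1, 2, 3] / [4] / [5]
  Insert 2 (step 6): P = [2, 5, 7] / [3] / [4] / [8];  Q = [1, 2, 3] / [4] / [5] / [6]
  Insert 6 (step 7): P = [2, 5, 6] / [3, 7] / [4] / [8];  Q = [1, 2, 3] / [4, 7] / [5] / [6]
  Insert 1 (step 8): P = [1, 5, 6] / [2, 7] / [3] / [4] / [8];  Q = [1, 2, 3] / [4, 7] / [5] / [6] / [8]
  Insert 9 (step 9): P = [1, 5, 6, 9] / [2, 7] / [3] / [4] / [8];  Q = [1, 2, 3, 9] / [4, 7] / [5] / [6] / [8]
Final shape: (4, 2, 1, 1, 1).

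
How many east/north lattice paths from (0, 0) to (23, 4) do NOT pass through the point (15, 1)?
Number of paths = 14910

Total paths from (0, 0) to (23, 4): C(27, 23) = 17550. Paths through (15, 1): (paths (0, 0) → (15, 1)) × (paths (15, 1) → (23, 4)) = C(16, 15) · C(11, 8) = 16 · 165 = 2640. Avoidance count = 17550 − 2640 = 14910.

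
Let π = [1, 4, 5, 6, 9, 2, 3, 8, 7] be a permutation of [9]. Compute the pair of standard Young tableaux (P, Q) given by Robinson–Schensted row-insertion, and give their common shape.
P = [1, 2, 3, 6, 7] / [4, 5, 8] / [9];  Q = [1, 2, 3, 4, 5] / [6, 7, 8] / [9];  common shape = (5, 3, 1)

Row-insert the values π_1, π_2, … into P one at a time, bumping the leftmost entry strictly greater than the inserted value down to the next row. The recording tableau Q records, in position (i, j), the step at which that cell was added to P.
  Insert 1 (step 1): P = [1];  Q = [1]
  Insert 4 (step 2): P = [1, 4];  Q = [1, 2]
  Insert 5 (step 3): P = [1, 4, 5];  Q = [1, 2, 3]
  Insert 6 (step 4): P = [1, 4, 5, 6];  Q = [1, 2, 3, 4]
  Insert 9 (step 5): P = [1, 4, 5, 6, 9];  Q = [1, 2, 3, 4, 5]
  Insert 2 (step 6): P = [1, 2, 5, 6, 9] / [4];  Q = [1, 2, 3, 4, 5] / [6]
  Insert 3 (step 7): P = [1, 2, 3, 6, 9] / [4, 5];  Q = [1, 2, 3, 4, 5] / [6, 7]
  Insert 8 (step 8): P = [1, 2, 3, 6, 8] / [4, 5, 9];  Q = [1, 2, 3, 4, 5] / [6, 7, 8]
  Insert 7 (step 9): P = [1, 2, 3, 6, 7] / [4, 5, 8] / [9];  Q = [1, 2, 3, 4, 5] / [6, 7, 8] / [9]
Final shape: (5, 3, 1).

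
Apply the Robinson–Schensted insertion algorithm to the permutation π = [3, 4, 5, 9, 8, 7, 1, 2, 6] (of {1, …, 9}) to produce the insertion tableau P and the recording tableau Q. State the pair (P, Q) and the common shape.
P = [1, 2, 5, 6] / [3, 4, 7] / [8] / [9];  Q = [1, 2, 3, 4] / [5, 8, 9] / [6] / [7];  common shape = (4, 3, 1, 1)

Row-insert the values π_1, π_2, … into P one at a time, bumping the leftmost entry strictly greater than the inserted value down to the next row. The recording tableau Q records, in position (i, j), the step at which that cell was added to P.
  Insert 3 (step 1): P = [3];  Q = [1]
  Insert 4 (step 2): P = [3, 4];  Q = [1, 2]
  Insert 5 (step 3): P = [3, 4, 5];  Q = [1, 2, 3]
  Insert 9 (step 4): P = [3, 4, 5, 9];  Q = [1, 2, 3, 4]
  Insert 8 (step 5): P = [3, 4, 5, 8] / [9];  Q = [1, 2, 3, 4] / [5]
  Insert 7 (step 6): P = [3, 4, 5, 7] / [8] / [9];  Q = [1, 2, 3, 4] / [5] / [6]
  Insert 1 (step 7): P = [1, 4, 5, 7] / [3] / [8] / [9];  Q = [1, 2, 3, 4] / [5] / [6] / [7]
  Insert 2 (step 8): P = [1, 2, 5, 7] / [3, 4] / [8] / [9];  Q = [1, 2, 3, 4] / [5, 8] / [6] / [7]
  Insert 6 (step 9): P = [1, 2, 5, 6] / [3, 4, 7] / [8] / [9];  Q = [1, 2, 3, 4] / [5, 8, 9] / [6] / [7]
Final shape: (4, 3, 1, 1).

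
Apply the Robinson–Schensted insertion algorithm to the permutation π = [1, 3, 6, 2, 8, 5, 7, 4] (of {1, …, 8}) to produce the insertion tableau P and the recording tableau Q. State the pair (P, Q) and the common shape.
P = [1, 2, 4, 7] / [3, 5, 8] / [6];  Q = [1, 2, 3, 5] / [4, 6, 7] / [8];  common shape = (4, 3, 1)

Row-insert the values π_1, π_2, … into P one at a time, bumping the leftmost entry strictly greater than the inserted value down to the next row. The recording tableau Q records, in position (i, j), the step at which that cell was added to P.
  Insert 1 (step 1): P = [1];  Q = [1]
  Insert 3 (step 2): P = [1, 3];  Q = [1, 2]
  Insert 6 (step 3): P = [1, 3, 6];  Q = [1, 2, 3]
  Insert 2 (step 4): P = [1, 2, 6] / [3];  Q = [1, 2, 3] / [4]
  Insert 8 (step 5): P = [1, 2, 6, 8] / [3];  Q = [1, 2, 3, 5] / [4]
  Insert 5 (step 6): P = [1, 2, 5, 8] / [3, 6];  Q = [1, 2, 3, 5] / [4, 6]
  Insert 7 (step 7): P = [1, 2, 5, 7] / [3, 6, 8];  Q = [1, 2, 3, 5] / [4, 6, 7]
  Insert 4 (step 8): P = [1, 2, 4, 7] / [3, 5, 8] / [6];  Q = [1, 2, 3, 5] / [4, 6, 7] / [8]
Final shape: (4, 3, 1).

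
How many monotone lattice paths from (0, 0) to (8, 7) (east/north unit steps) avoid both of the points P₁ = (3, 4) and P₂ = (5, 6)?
Number of paths = 3467

Inclusion–exclusion. Total paths: C(15, 8) = 6435. Through P₁: C(7, 3)·C(8, 5) = 1960. Through P₂: C(11, 5)·C(4, 3) = 1848. Since P₁ is strictly southwest of P₂, a monotone path through both must visit P₁ then P₂; paths through both = C(7, 3)·C(4, 2)·C(4, 3) = 840. Avoid both = 6435 − 1960 − 1848 + 840 = 3467.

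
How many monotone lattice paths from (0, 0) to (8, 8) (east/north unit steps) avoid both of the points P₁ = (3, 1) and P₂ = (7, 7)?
Number of paths = 4518

Inclusion–exclusion. Total paths: C(16, 8) = 12870. Through P₁: C(4, 3)·C(12, 5) = 3168. Through P₂: C(14, 7)·C(2, 1) = 6864. Since P₁ is strictly southwest of P₂, a monotone path through both must visit P₁ then P₂; paths through both = C(4, 3)·C(10, 4)·C(2, 1) = 1680. Avoid both = 12870 − 3168 − 6864 + 1680 = 4518.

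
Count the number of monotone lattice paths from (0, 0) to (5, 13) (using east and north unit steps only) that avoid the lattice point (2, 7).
Number of paths = 5544

Total paths from (0, 0) to (5, 13): C(18, 5) = 8568. Paths through (2, 7): (paths (0, 0) → (2, 7)) × (paths (2, 7) → (5, 13)) = C(9, 2) · C(9, 3) = 36 · 84 = 3024. Avoidance count = 8568 − 3024 = 5544.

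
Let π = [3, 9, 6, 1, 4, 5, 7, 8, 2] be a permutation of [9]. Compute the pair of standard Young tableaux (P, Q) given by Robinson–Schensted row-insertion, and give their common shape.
P = [1, 2, 5, 7, 8] / [3, 4] / [6] / [9];  Q = [1, 2, 6, 7, 8] / [3, 5] / [4] / [9];  common shape = (5, 2, 1, 1)

Row-insert the values π_1, π_2, … into P one at a time, bumping the leftmost entry strictly greater than the inserted value down to the next row. The recording tableau Q records, in position (i, j), the step at which that cell was added to P.
  Insert 3 (step 1): P = [3];  Q = [1]
  Insert 9 (step 2): P = [3, 9];  Q = [1, 2]
  Insert 6 (step 3): P = [3, 6] / [9];  Q = [1, 2] / [3]
  Insert 1 (step 4): P = [1, 6] / [3] / [9];  Q = [1, 2] / [3] / [4]
  Insert 4 (step 5): P = [1, 4] / [3, 6] / [9];  Q = [1, 2] / [3, 5] / [4]
  Insert 5 (step 6): P = [1, 4, 5] / [3, 6] / [9];  Q = [1, 2, 6] / [3, 5] / [4]
  Insert 7 (step 7): P = [1, 4, 5, 7] / [3, 6] / [9];  Q = [1, 2, 6, 7] / [3, 5] / [4]
  Insert 8 (step 8): P = [1, 4, 5, 7, 8] / [3, 6] / [9];  Q = [1, 2, 6, 7, 8] / [3, 5] / [4]
  Insert 2 (step 9): P = [1, 2, 5, 7, 8] / [3, 4] / [6] / [9];  Q = [1, 2, 6, 7, 8] / [3, 5] / [4] / [9]
Final shape: (5, 2, 1, 1).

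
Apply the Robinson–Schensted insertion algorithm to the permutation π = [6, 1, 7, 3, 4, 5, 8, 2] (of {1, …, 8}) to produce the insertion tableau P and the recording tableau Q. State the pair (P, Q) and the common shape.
P = [1, 2, 4, 5, 8] / [3, 7] / [6];  Q = [1, 3, 5, 6, 7] / [2, 4] / [8];  common shape = (5, 2, 1)

Row-insert the values π_1, π_2, … into P one at a time, bumping the leftmost entry strictly greater than the inserted value down to the next row. The recording tableau Q records, in position (i, j), the step at which that cell was added to P.
  Insert 6 (step 1): P = [6];  Q = [1]
  Insert 1 (step 2): P = [1] / [6];  Q = [1] / [2]
  Insert 7 (step 3): P = [1, 7] / [6];  Q = [1, 3] / [2]
  Insert 3 (step 4): P = [1, 3] / [6, 7];  Q = [1, 3] / [2, 4]
  Insert 4 (step 5): P = [1, 3, 4] / [6, 7];  Q = [1, 3, 5] / [2, 4]
  Insert 5 (step 6): P = [1, 3, 4, 5] / [6, 7];  Q = [1, 3, 5, 6] / [2, 4]
  Insert 8 (step 7): P = [1, 3, 4, 5, 8] / [6, 7];  Q = [1, 3, 5, 6, 7] / [2, 4]
  Insert 2 (step 8): P = [1, 2, 4, 5, 8] / [3, 7] / [6];  Q = [1, 3, 5, 6, 7] / [2, 4] / [8]
Final shape: (5, 2, 1).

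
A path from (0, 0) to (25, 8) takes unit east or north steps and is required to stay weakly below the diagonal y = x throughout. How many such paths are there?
Number of paths = 9612108

By the reflection principle (André's argument), the number of monotone paths to (25, 8) with n ≤ m that never go above y = x is C(33, 25) − C(33, 26) = 13884156 − 4272048 = 9612108.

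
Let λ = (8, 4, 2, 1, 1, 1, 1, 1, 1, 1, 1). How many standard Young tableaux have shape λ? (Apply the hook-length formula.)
# SYT of shape (8, 4, 2, 1, 1, 1, 1, 1, 1, 1, 1) = 164148600

Hook-length formula: f^λ = n! / Π hook(c), product over all cells c of the Young diagram. For λ = (8, 4, 2, 1, 1, 1, 1, 1, 1, 1, 1), n = 22 boxes. Hook lengths by row (left-to-right, top-to-bottom): [18, 9, 7, 6, 4, 3, 2, 1]; [13, 4, 2, 1]; [10, 1]; [8]; [7]; [6]; [5]; [4]; [3]; [2]; [1]. Product of hooks = 6847458508800. So f^λ = 22! / 6847458508800 = 1124000727777607680000 / 6847458508800 = 164148600.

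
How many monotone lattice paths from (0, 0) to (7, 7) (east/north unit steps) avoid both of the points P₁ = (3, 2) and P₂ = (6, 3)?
Number of paths = 1952

Inclusion–exclusion. Total paths: C(14, 7) = 3432. Through P₁: C(5, 3)·C(9, 4) = 1260. Through P₂: C(9, 6)·C(5, 1) = 420. Since P₁ is strictly southwest of P₂, a monotone path through both must visit P₁ then P₂; paths through both = C(5, 3)·C(4, 3)·C(5, 1) = 200. Avoid both = 3432 − 1260 − 420 + 200 = 1952.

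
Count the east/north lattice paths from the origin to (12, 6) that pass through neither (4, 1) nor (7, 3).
Number of paths = 8209

Inclusion–exclusion. Total paths: C(18, 12) = 18564. Through P₁: C(5, 4)·C(13, 8) = 6435. Through P₂: C(10, 7)·C(8, 5) = 6720. Since P₁ is strictly southwest of P₂, a monotone path through both must visit P₁ then P₂; paths through both = C(5, 4)·C(5, 3)·C(8, 5) = 2800. Avoid both = 18564 − 6435 − 6720 + 2800 = 8209.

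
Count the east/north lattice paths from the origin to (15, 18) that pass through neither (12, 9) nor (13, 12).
Number of paths = 859805480

Inclusion–exclusion. Total paths: C(33, 15) = 1037158320. Through P₁: C(21, 12)·C(12, 3) = 64664600. Through P₂: C(25, 13)·C(8, 2) = 145608400. Since P₁ is strictly southwest of P₂, a monotone path through both must visit P₁ then P₂; paths through both = C(21, 12)·C(4, 1)·C(8, 2) = 32920160. Avoid both = 1037158320 − 64664600 − 145608400 + 32920160 = 859805480.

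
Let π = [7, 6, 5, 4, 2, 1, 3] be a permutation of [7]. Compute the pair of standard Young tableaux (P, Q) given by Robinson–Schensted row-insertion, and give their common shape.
P = [1, 3] / [2] / [4] / [5] / [6] / [7];  Q = [1, 7] / [2] / [3] / [4] / [5] / [6];  common shape = (2, 1, 1, 1, 1, 1)

Row-insert the values π_1, π_2, … into P one at a time, bumping the leftmost entry strictly greater than the inserted value down to the next row. The recording tableau Q records, in position (i, j), the step at which that cell was added to P.
  Insert 7 (step 1): P = [7];  Q = [1]
  Insert 6 (step 2): P = [6] / [7];  Q = [1] / [2]
  Insert 5 (step 3): P = [5] / [6] / [7];  Q = [1] / [2] / [3]
  Insert 4 (step 4): P = [4] / [5] / [6] / [7];  Q = [1] / [2] / [3] / [4]
  Insert 2 (step 5): P = [2] / [4] / [5] / [6] / [7];  Q = [1] / [2] / [3] / [4] / [5]
  Insert 1 (step 6): P = [1] / [2] / [4] / [5] / [6] / [7];  Q = [1] / [2] / [3] / [4] / [5] / [6]
  Insert 3 (step 7): P = [1, 3] / [2] / [4] / [5] / [6] / [7];  Q = [1, 7] / [2] / [3] / [4] / [5] / [6]
Final shape: (2, 1, 1, 1, 1, 1).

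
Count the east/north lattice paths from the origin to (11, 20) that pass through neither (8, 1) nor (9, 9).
Number of paths = 80872413

Inclusion–exclusion. Total paths: C(31, 11) = 84672315. Through P₁: C(9, 8)·C(22, 3) = 13860. Through P₂: C(18, 9)·C(13, 2) = 3792360. Since P₁ is strictly southwest of P₂, a monotone path through both must visit P₁ then P₂; paths through both = C(9, 8)·C(9, 1)·C(13, 2) = 6318. Avoid both = 84672315 − 13860 − 3792360 + 6318 = 80872413.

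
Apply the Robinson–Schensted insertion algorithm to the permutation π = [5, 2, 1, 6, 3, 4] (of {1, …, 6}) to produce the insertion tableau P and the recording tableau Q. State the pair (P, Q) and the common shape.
P = [1, 3, 4] / [2, 6] / [5];  Q = [1, 4, 6] / [2, 5] / [3];  common shape = (3, 2, 1)

Row-insert the values π_1, π_2, … into P one at a time, bumping the leftmost entry strictly greater than the inserted value down to the next row. The recording tableau Q records, in position (i, j), the step at which that cell was added to P.
  Insert 5 (step 1): P = [5];  Q = [1]
  Insert 2 (step 2): P = [2] / [5];  Q = [1] / [2]
  Insert 1 (step 3): P = [1] / [2] / [5];  Q = [1] / [2] / [3]
  Insert 6 (step 4): P = [1, 6] / [2] / [5];  Q = [1, 4] / [2] / [3]
  Insert 3 (step 5): P = [1, 3] / [2, 6] / [5];  Q = [1, 4] / [2, 5] / [3]
  Insert 4 (step 6): P = [1, 3, 4] / [2, 6] / [5];  Q = [1, 4, 6] / [2, 5] / [3]
Final shape: (3, 2, 1).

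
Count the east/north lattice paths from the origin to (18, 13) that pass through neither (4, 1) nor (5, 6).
Number of paths = 124475935

Inclusion–exclusion. Total paths: C(31, 18) = 206253075. Through P₁: C(5, 4)·C(26, 14) = 48288500. Through P₂: C(11, 5)·C(20, 13) = 35814240. Since P₁ is strictly southwest of P₂, a monotone path through both must visit P₁ then P₂; paths through both = C(5, 4)·C(6, 1)·C(20, 13) = 2325600. Avoid both = 206253075 − 48288500 − 35814240 + 2325600 = 124475935.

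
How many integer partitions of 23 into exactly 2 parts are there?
p(23, 2 parts) = 11

Partitions of n into exactly k parts are in bijection with partitions of n − k into at most k parts (subtract 1 from each part). So p(23, exactly 2) = p(21, parts ≤ 2). Computing via the recurrence p(m, j) = p(m, j−1) + p(m−j, j) gives 11.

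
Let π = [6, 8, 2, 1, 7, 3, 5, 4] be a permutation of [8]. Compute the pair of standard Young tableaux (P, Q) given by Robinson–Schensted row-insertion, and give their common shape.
P = [1, 3, 4] / [2, 5] / [6, 7] / [8];  Q = [1, 2, 7] / [3, 5] / [4, 6] / [8];  common shape = (3, 2, 2, 1)

Row-insert the values π_1, π_2, … into P one at a time, bumping the leftmost entry strictly greater than the inserted value down to the next row. The recording tableau Q records, in position (i, j), the step at which that cell was added to P.
  Insert 6 (step 1): P = [6];  Q = [1]
  Insert 8 (step 2): P = [6, 8];  Q = [1, 2]
  Insert 2 (step 3): P = [2, 8] / [6];  Q = [1, 2] / [3]
  Insert 1 (step 4): P = [1, 8] / [2] / [6];  Q = [1, 2] / [3] / [4]
  Insert 7 (step 5): P = [1, 7] / [2, 8] / [6];  Q = [1, 2] / [3, 5] / [4]
  Insert 3 (step 6): P = [1, 3] / [2, 7] / [6, 8];  Q = [1, 2] / [3, 5] / [4, 6]
  Insert 5 (step 7): P = [1, 3, 5] / [2, 7] / [6, 8];  Q = [1, 2, 7] / [3, 5] / [4, 6]
  Insert 4 (step 8): P = [1, 3, 4] / [2, 5] / [6, 7] / [8];  Q = [1, 2, 7] / [3, 5] / [4, 6] / [8]
Final shape: (3, 2, 2, 1).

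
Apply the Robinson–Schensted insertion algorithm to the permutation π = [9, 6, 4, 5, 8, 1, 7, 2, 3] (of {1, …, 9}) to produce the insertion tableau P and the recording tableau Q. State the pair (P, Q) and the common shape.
P = [1, 2, 3] / [4, 5, 7] / [6, 8] / [9];  Q = [1, 4, 5] / [2, 7, 9] / [3, 8] / [6];  common shape = (3, 3, 2, 1)

Row-insert the values π_1, π_2, … into P one at a time, bumping the leftmost entry strictly greater than the inserted value down to the next row. The recording tableau Q records, in position (i, j), the step at which that cell was added to P.
  Insert 9 (step 1): P = [9];  Q = [1]
  Insert 6 (step 2): P = [6] / [9];  Q = [1] / [2]
  Insert 4 (step 3): P = [4] / [6] / [9];  Q = [1] / [2] / [3]
  Insert 5 (step 4): P = [4, 5] / [6] / [9];  Q = [1, 4] / [2] / [3]
  Insert 8 (step 5): P = [4, 5, 8] / [6] / [9];  Q = [1, 4, 5] / [2] / [3]
  Insert 1 (step 6): P = [1, 5, 8] / [4] / [6] / [9];  Q = [1, 4, 5] / [2] / [3] / [6]
  Insert 7 (step 7): P = [1, 5, 7] / [4, 8] / [6] / [9];  Q = [1, 4, 5] / [2, 7] / [3] / [6]
  Insert 2 (step 8): P = [1, 2, 7] / [4, 5] / [6, 8] / [9];  Q = [1, 4, 5] / [2, 7] / [3, 8] / [6]
  Insert 3 (step 9): P = [1, 2, 3] / [4, 5, 7] / [6, 8] / [9];  Q = [1, 4, 5] / [2, 7, 9] / [3, 8] / [6]
Final shape: (3, 3, 2, 1).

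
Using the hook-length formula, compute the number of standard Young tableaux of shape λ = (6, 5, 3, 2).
# SYT of shape (6, 5, 3, 2) = 500500

Hook-length formula: f^λ = n! / Π hook(c), product over all cells c of the Young diagram. For λ = (6, 5, 3, 2), n = 16 boxes. Hook lengths by row (left-to-right, top-to-bottom): [9, 8, 6, 4, 3, 1]; [7, 6, 4, 2, 1]; [4, 3, 1]; [2, 1]. Product of hooks = 41803776. So f^λ = 16! / 41803776 = 20922789888000 / 41803776 = 500500.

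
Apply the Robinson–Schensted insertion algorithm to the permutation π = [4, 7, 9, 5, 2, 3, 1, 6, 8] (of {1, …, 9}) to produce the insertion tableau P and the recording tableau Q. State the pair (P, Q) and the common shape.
P = [1, 3, 6, 8] / [2, 5, 9] / [4] / [7];  Q = [1, 2, 3, 9] / [4, 6, 8] / [5] / [7];  common shape = (4, 3, 1, 1)

Row-insert the values π_1, π_2, … into P one at a time, bumping the leftmost entry strictly greater than the inserted value down to the next row. The recording tableau Q records, in position (i, j), the step at which that cell was added to P.
  Insert 4 (step 1): P = [4];  Q = [1]
  Insert 7 (step 2): P = [4, 7];  Q = [1, 2]
  Insert 9 (step 3): P = [4, 7, 9];  Q = [1, 2, 3]
  Insert 5 (step 4): P = [4, 5, 9] / [7];  Q = [1, 2, 3] / [4]
  Insert 2 (step 5): P = [2, 5, 9] / [4] / [7];  Q = [1, 2, 3] / [4] / [5]
  Insert 3 (step 6): P = [2, 3, 9] / [4, 5] / [7];  Q = [1, 2, 3] / [4, 6] / [5]
  Insert 1 (step 7): P = [1, 3, 9] / [2, 5] / [4] / [7];  Q = [1, 2, 3] / [4, 6] / [5] / [7]
  Insert 6 (step 8): P = [1, 3, 6] / [2, 5, 9] / [4] / [7];  Q = [1, 2, 3] / [4, 6, 8] / [5] / [7]
  Insert 8 (step 9): P = [1, 3, 6, 8] / [2, 5, 9] / [4] / [7];  Q = [1, 2, 3, 9] / [4, 6, 8] / [5] / [7]
Final shape: (4, 3, 1, 1).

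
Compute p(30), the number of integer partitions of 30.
p(30) = 5604

Compute p(n) via the recurrence p(n, m) = p(n, m−1) + p(n−m, m), where p(n, m) counts partitions of n with all parts ≤ m and p(n) = p(n, n). The base cases are p(0, m) = 1 and p(n, 0) = 0 for n > 0. Filling the table yields p(30) = 5604. (Euler's pentagonal recurrence is an alternative.)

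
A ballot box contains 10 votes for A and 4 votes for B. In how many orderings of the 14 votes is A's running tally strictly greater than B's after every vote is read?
Strict-lead orderings = 429

Total orderings of the 14 votes with 10 for A: C(14, 10) = 1001. By the Bertrand ballot formula (Cycle Lemma / reflection principle), the number of orderings in which A is strictly ahead of B throughout is (p − q)/(p + q) · C(p + q, p) = (10 − 4)/(10 + 4) · 1001 = 429.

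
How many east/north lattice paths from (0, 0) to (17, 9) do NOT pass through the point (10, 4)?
Number of paths = 2331758

Total paths from (0, 0) to (17, 9): C(26, 17) = 3124550. Paths through (10, 4): (paths (0, 0) → (10, 4)) × (paths (10, 4) → (17, 9)) = C(14, 10) · C(12, 7) = 1001 · 792 = 792792. Avoidance count = 3124550 − 792792 = 2331758.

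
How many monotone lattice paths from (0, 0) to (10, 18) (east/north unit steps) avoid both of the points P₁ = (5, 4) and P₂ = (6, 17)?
Number of paths = 11162067

Inclusion–exclusion. Total paths: C(28, 10) = 13123110. Through P₁: C(9, 5)·C(19, 5) = 1465128. Through P₂: C(23, 6)·C(5, 4) = 504735. Since P₁ is strictly southwest of P₂, a monotone path through both must visit P₁ then P₂; paths through both = C(9, 5)·C(14, 1)·C(5, 4) = 8820. Avoid both = 13123110 − 1465128 − 504735 + 8820 = 11162067.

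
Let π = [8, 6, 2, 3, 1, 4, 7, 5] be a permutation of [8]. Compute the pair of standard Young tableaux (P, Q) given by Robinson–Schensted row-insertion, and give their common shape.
P = [1, 3, 4, 5] / [2, 7] / [6] / [8];  Q = [1, 4, 6, 7] / [2, 8] / [3] / [5];  common shape = (4, 2, 1, 1)

Row-insert the values π_1, π_2, … into P one at a time, bumping the leftmost entry strictly greater than the inserted value down to the next row. The recording tableau Q records, in position (i, j), the step at which that cell was added to P.
  Insert 8 (step 1): P = [8];  Q = [1]
  Insert 6 (step 2): P = [6] / [8];  Q = [1] / [2]
  Insert 2 (step 3): P = [2] / [6] / [8];  Q = [1] / [2] / [3]
  Insert 3 (step 4): P = [2, 3] / [6] / [8];  Q = [1, 4] / [2] / [3]
  Insert 1 (step 5): P = [1, 3] / [2] / [6] / [8];  Q = [1, 4] / [2] / [3] / [5]
  Insert 4 (step 6): P = [1, 3, 4] / [2] / [6] / [8];  Q = [1, 4, 6] / [2] / [3] / [5]
  Insert 7 (step 7): P = [1, 3, 4, 7] / [2] / [6] / [8];  Q = [1, 4, 6, 7] / [2] / [3] / [5]
  Insert 5 (step 8): P = [1, 3, 4, 5] / [2, 7] / [6] / [8];  Q = [1, 4, 6, 7] / [2, 8] / [3] / [5]
Final shape: (4, 2, 1, 1).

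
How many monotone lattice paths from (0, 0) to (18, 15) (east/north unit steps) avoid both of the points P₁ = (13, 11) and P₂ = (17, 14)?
Number of paths = 367009206

Inclusion–exclusion. Total paths: C(33, 18) = 1037158320. Through P₁: C(24, 13)·C(9, 5) = 314514144. Through P₂: C(31, 17)·C(2, 1) = 530365050. Since P₁ is strictly southwest of P₂, a monotone path through both must visit P₁ then P₂; paths through both = C(24, 13)·C(7, 4)·C(2, 1) = 174730080. Avoid both = 1037158320 − 314514144 − 530365050 + 174730080 = 367009206.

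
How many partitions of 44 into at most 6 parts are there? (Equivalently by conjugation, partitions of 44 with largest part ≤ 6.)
p(44, parts ≤ 6) = 5427

Use the recurrence p(n, m) = p(n, m−1) + p(n−m, m): either the largest part is < m (count p(n, m−1)) or the largest part is exactly m (remove one copy of m, count p(n−m, m)). With p(0, ·) = 1 this gives p(44, parts ≤ 6) = 5427. (By conjugating Young diagrams, this also counts partitions of 44 into at most 6 parts.)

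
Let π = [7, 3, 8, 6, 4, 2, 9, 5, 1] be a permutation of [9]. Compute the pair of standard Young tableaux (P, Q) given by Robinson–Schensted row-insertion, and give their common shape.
P = [1, 4, 5] / [2, 8, 9] / [3] / [6] / [7];  Q = [1, 3, 7] / [2, 4, 8] / [5] / [6] / [9];  common shape = (3, 3, 1, 1, 1)

Row-insert the values π_1, π_2, … into P one at a time, bumping the leftmost entry strictly greater than the inserted value down to the next row. The recording tableau Q records, in position (i, j), the step at which that cell was added to P.
  Insert 7 (step 1): P = [7];  Q = [1]
  Insert 3 (step 2): P = [3] / [7];  Q = [1] / [2]
  Insert 8 (step 3): P = [3, 8] / [7];  Q = [1, 3] / [2]
  Insert 6 (step 4): P = [3, 6] / [7, 8];  Q = [1, 3] / [2, 4]
  Insert 4 (step 5): P = [3, 4] / [6, 8] / [7];  Q = [1, 3] / [2, 4] / [5]
  Insert 2 (step 6): P = [2, 4] / [3, 8] / [6] / [7];  Q = [1, 3] / [2, 4] / [5] / [6]
  Insert 9 (step 7): P = [2, 4, 9] / [3, 8] / [6] / [7];  Q = [1, 3, 7] / [2, 4] / [5] / [6]
  Insert 5 (step 8): P = [2, 4, 5] / [3, 8, 9] / [6] / [7];  Q = [1, 3, 7] / [2, 4, 8] / [5] / [6]
  Insert 1 (step 9): P = [1, 4, 5] / [2, 8, 9] / [3] / [6] / [7];  Q = [1, 3, 7] / [2, 4, 8] / [5] / [6] / [9]
Final shape: (3, 3, 1, 1, 1).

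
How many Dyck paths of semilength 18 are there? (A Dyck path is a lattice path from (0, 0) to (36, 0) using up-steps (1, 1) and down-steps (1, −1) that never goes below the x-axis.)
C_18 = 477638700

These Dyck paths are counted by the Catalan number C_n = (1/(n + 1)) · C(2n, n). For n = 18: C_18 = (1/19) · C(36, 18) = 9075135300/19 = 477638700.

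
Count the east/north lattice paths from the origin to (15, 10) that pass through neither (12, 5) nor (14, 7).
Number of paths = 2605624

Inclusion–exclusion. Total paths: C(25, 15) = 3268760. Through P₁: C(17, 12)·C(8, 3) = 346528. Through P₂: C(21, 14)·C(4, 1) = 465120. Since P₁ is strictly southwest of P₂, a monotone path through both must visit P₁ then P₂; paths through both = C(17, 12)·C(4, 2)·C(4, 1) = 148512. Avoid both = 3268760 − 346528 − 465120 + 148512 = 2605624.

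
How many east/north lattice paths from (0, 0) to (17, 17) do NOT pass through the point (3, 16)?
Number of paths = 2333591685

Total paths from (0, 0) to (17, 17): C(34, 17) = 2333606220. Paths through (3, 16): (paths (0, 0) → (3, 16)) × (paths (3, 16) → (17, 17)) = C(19, 3) · C(15, 14) = 969 · 15 = 14535. Avoidance count = 2333606220 − 14535 = 2333591685.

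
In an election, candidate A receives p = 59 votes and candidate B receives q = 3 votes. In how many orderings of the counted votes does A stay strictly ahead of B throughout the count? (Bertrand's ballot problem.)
Strict-lead orderings = 34160

Total orderings of the 62 votes with 59 for A: C(62, 59) = 37820. By the Bertrand ballot formula (Cycle Lemma / reflection principle), the number of orderings in which A is strictly ahead of B throughout is (p − q)/(p + q) · C(p + q, p) = (59 − 3)/(59 + 3) · 37820 = 34160.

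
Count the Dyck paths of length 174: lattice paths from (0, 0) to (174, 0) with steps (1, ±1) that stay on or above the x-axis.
C_87 = 16435314834665426797069144960762886143367590394940

These Dyck paths are counted by the Catalan number C_n = (1/(n + 1)) · C(2n, n). For n = 87: C_87 = (1/88) · C(174, 87) = 1446307705450557558142084756547133980616347954754720/88 = 16435314834665426797069144960762886143367590394940.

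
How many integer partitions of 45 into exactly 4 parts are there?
p(45, 4 parts) = 672

Partitions of n into exactly k parts are in bijection with partitions of n − k into at most k parts (subtract 1 from each part). So p(45, exactly 4) = p(41, parts ≤ 4). Computing via the recurrence p(m, j) = p(m, j−1) + p(m−j, j) gives 672.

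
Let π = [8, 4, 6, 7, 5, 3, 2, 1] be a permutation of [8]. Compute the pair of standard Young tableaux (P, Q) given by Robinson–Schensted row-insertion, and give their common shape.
P = [1, 5, 7] / [2] / [3] / [4] / [6] / [8];  Q = [1, 3, 4] / [2] / [5] / [6] / [7] / [8];  common shape = (3, 1, 1, 1, 1, 1)

Row-insert the values π_1, π_2, … into P one at a time, bumping the leftmost entry strictly greater than the inserted value down to the next row. The recording tableau Q records, in position (i, j), the step at which that cell was added to P.
  Insert 8 (step 1): P = [8];  Q = [1]
  Insert 4 (step 2): P = [4] / [8];  Q = [1] / [2]
  Insert 6 (step 3): P = [4, 6] / [8];  Q = [1, 3] / [2]
  Insert 7 (step 4): P = [4, 6, 7] / [8];  Q = [1, 3, 4] / [2]
  Insert 5 (step 5): P = [4, 5, 7] / [6] / [8];  Q = [1, 3, 4] / [2] / [5]
  Insert 3 (step 6): P = [3, 5, 7] / [4] / [6] / [8];  Q = [1, 3, 4] / [2] / [5] / [6]
  Insert 2 (step 7): P = [2, 5, 7] / [3] / [4] / [6] / [8];  Q = [1, 3, 4] / [2] / [5] / [6] / [7]
  Insert 1 (step 8): P = [1, 5, 7] / [2] / [3] / [4] / [6] / [8];  Q = [1, 3, 4] / [2] / [5] / [6] / [7] / [8]
Final shape: (3, 1, 1, 1, 1, 1).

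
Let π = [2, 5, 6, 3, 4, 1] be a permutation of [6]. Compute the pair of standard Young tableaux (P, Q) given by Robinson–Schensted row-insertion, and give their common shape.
P = [1, 3, 4] / [2, 6] / [5];  Q = [1, 2, 3] / [4, 5] / [6];  common shape = (3, 2, 1)

Row-insert the values π_1, π_2, … into P one at a time, bumping the leftmost entry strictly greater than the inserted value down to the next row. The recording tableau Q records, in position (i, j), the step at which that cell was added to P.
  Insert 2 (step 1): P = [2];  Q = [1]
  Insert 5 (step 2): P = [2, 5];  Q = [1, 2]
  Insert 6 (step 3): P = [2, 5, 6];  Q = [1, 2, 3]
  Insert 3 (step 4): P = [2, 3, 6] / [5];  Q = [1, 2, 3] / [4]
  Insert 4 (step 5): P = [2, 3, 4] / [5, 6];  Q = [1, 2, 3] / [4, 5]
  Insert 1 (step 6): P = [1, 3, 4] / [2, 6] / [5];  Q = [1, 2, 3] / [4, 5] / [6]
Final shape: (3, 2, 1).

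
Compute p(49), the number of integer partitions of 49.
p(49) = 173525

Compute p(n) via the recurrence p(n, m) = p(n, m−1) + p(n−m, m), where p(n, m) counts partitions of n with all parts ≤ m and p(n) = p(n, n). The base cases are p(0, m) = 1 and p(n, 0) = 0 for n > 0. Filling the table yields p(49) = 173525. (Euler's pentagonal recurrence is an alternative.)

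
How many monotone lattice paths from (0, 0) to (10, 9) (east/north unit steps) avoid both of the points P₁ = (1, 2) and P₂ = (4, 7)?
Number of paths = 53522

Inclusion–exclusion. Total paths: C(19, 10) = 92378. Through P₁: C(3, 1)·C(16, 9) = 34320. Through P₂: C(11, 4)·C(8, 6) = 9240. Since P₁ is strictly southwest of P₂, a monotone path through both must visit P₁ then P₂; paths through both = C(3, 1)·C(8, 3)·C(8, 6) = 4704. Avoid both = 92378 − 34320 − 9240 + 4704 = 53522.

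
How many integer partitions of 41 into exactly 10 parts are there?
p(41, 10 parts) = 4242

Partitions of n into exactly k parts are in bijection with partitions of n − k into at most k parts (subtract 1 from each part). So p(41, exactly 10) = p(31, parts ≤ 10). Computing via the recurrence p(m, j) = p(m, j−1) + p(m−j, j) gives 4242.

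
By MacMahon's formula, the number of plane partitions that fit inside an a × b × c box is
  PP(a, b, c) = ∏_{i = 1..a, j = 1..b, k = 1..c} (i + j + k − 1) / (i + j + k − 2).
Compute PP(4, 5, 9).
PP(4, 5, 9) = 23029990984

Evaluate the triple product over i = 1..4, j = 1..5, k = 1..9. The factors are (2/1) · (3/2) · (4/3) · (5/4) · (6/5) · (7/6) · (8/7) · (9/8) · … (180 factors total). The numerators and denominators telescope so the product is an integer; carrying out the multiplication exactly gives PP(4, 5, 9) = 23029990984.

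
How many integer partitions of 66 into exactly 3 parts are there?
p(66, 3 parts) = 363

Partitions of n into exactly k parts are in bijection with partitions of n − k into at most k parts (subtract 1 from each part). So p(66, exactly 3) = p(63, parts ≤ 3). Computing via the recurrence p(m, j) = p(m, j−1) + p(m−j, j) gives 363.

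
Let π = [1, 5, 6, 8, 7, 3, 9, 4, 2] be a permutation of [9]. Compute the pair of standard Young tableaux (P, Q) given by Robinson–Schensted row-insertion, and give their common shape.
P = [1, 2, 4, 7, 9] / [3, 6] / [5] / [8];  Q = [1, 2, 3, 4, 7] / [5, 8] / [6] / [9];  common shape = (5, 2, 1, 1)

Row-insert the values π_1, π_2, … into P one at a time, bumping the leftmost entry strictly greater than the inserted value down to the next row. The recording tableau Q records, in position (i, j), the step at which that cell was added to P.
  Insert 1 (step 1): P = [1];  Q = [1]
  Insert 5 (step 2): P = [1, 5];  Q = [1, 2]
  Insert 6 (step 3): P = [1, 5, 6];  Q = [1, 2, 3]
  Insert 8 (step 4): P = [1, 5, 6, 8];  Q = [1, 2, 3, 4]
  Insert 7 (step 5): P = [1, 5, 6, 7] / [8];  Q = [1, 2, 3, 4] / [5]
  Insert 3 (step 6): P = [1, 3, 6, 7] / [5] / [8];  Q = [1, 2, 3, 4] / [5] / [6]
  Insert 9 (step 7): P = [1, 3, 6, 7, 9] / [5] / [8];  Q = [1, 2, 3, 4, 7] / [5] / [6]
  Insert 4 (step 8): P = [1, 3, 4, 7, 9] / [5, 6] / [8];  Q = [1, 2, 3, 4, 7] / [5, 8] / [6]
  Insert 2 (step 9): P = [1, 2, 4, 7, 9] / [3, 6] / [5] / [8];  Q = [1, 2, 3, 4, 7] / [5, 8] / [6] / [9]
Final shape: (5, 2, 1, 1).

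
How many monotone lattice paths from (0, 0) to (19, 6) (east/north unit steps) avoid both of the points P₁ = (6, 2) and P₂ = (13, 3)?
Number of paths = 82236

Inclusion–exclusion. Total paths: C(25, 19) = 177100. Through P₁: C(8, 6)·C(17, 13) = 66640. Through P₂: C(16, 13)·C(9, 6) = 47040. Since P₁ is strictly southwest of P₂, a monotone path through both must visit P₁ then P₂; paths through both = C(8, 6)·C(8, 7)·C(9, 6) = 18816. Avoid both = 177100 − 66640 − 47040 + 18816 = 82236.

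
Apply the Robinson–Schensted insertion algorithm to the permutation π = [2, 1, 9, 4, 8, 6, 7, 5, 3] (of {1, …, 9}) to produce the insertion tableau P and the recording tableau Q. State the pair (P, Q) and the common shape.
P = [1, 3, 5, 7] / [2, 4] / [6] / [8] / [9];  Q = [1, 3, 5, 7] / [2, 4] / [6] / [8] / [9];  common shape = (4, 2, 1, 1, 1)

Row-insert the values π_1, π_2, … into P one at a time, bumping the leftmost entry strictly greater than the inserted value down to the next row. The recording tableau Q records, in position (i, j), the step at which that cell was added to P.
  Insert 2 (step 1): P = [2];  Q = [1]
  Insert 1 (step 2): P = [1] / [2];  Q = [1] / [2]
  Insert 9 (step 3): P = [1, 9] / [2];  Q = [1, 3] / [2]
  Insert 4 (step 4): P = [1, 4] / [2, 9];  Q = [1, 3] / [2, 4]
  Insert 8 (step 5): P = [1, 4, 8] / [2, 9];  Q = [1, 3, 5] / [2, 4]
  Insert 6 (step 6): P = [1, 4, 6] / [2, 8] / [9];  Q = [1, 3, 5] / [2, 4] / [6]
  Insert 7 (step 7): P = [1, 4, 6, 7] / [2, 8] / [9];  Q = [1, 3, 5, 7] / [2, 4] / [6]
  Insert 5 (step 8): P = [1, 4, 5, 7] / [2, 6] / [8] / [9];  Q = [1, 3, 5, 7] / [2, 4] / [6] / [8]
  Insert 3 (step 9): P = [1, 3, 5, 7] / [2, 4] / [6] / [8] / [9];  Q = [1, 3, 5, 7] / [2, 4] / [6] / [8] / [9]
Final shape: (4, 2, 1, 1, 1).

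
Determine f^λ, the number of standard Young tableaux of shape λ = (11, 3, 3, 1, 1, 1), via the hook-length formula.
# SYT of shape (11, 3, 3, 1, 1, 1) = 9447750

Hook-length formula: f^λ = n! / Π hook(c), product over all cells c of the Young diagram. For λ = (11, 3, 3, 1, 1, 1), n = 20 boxes. Hook lengths by row (left-to-right, top-to-bottom): [16, 12, 11, 8, 7, 6, 5, 4, 3, 2, 1]; [7, 3, 2]; [6, 2, 1]; [3]; [2]; [1]. Product of hooks = 257511260160. So f^λ = 20! / 257511260160 = 2432902008176640000 / 257511260160 = 9447750.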